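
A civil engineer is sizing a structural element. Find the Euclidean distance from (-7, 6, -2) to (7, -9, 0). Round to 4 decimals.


3D distance between two points
P1 = (-7, 6, -2), P2 = (7, -9, 0)
Formula: d = sqrt((x2-x1)^2 + (y2-y1)^2 + (z2-z1)^2)
dx = 7 - -7 = 14
dy = -9 - 6 = -15
dz = 0 - -2 = 2
dx^2 + dy^2 + dz^2 = 196 + 225 + 4 = 425
d = sqrt(425)
d = 20.6155
20.6155 units


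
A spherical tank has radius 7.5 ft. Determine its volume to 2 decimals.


Shape: sphere
Radius r = 7.5 ft
Formula: V = (4/3) * pi * r^3
r^3 = 421.875
(4/3) * 421.875 = 562.5
V = 562.5 * pi
V = 1767.15
1767.15 ft^3


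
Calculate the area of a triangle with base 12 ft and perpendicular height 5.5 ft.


Shape: triangle
Base b = 12 ft, Height h = 5.5 ft
Formula: A = (1/2) * b * h
A = 0.5 * 12 * 5.5
A = 0.5 * 66
A = 33
33 ft^2


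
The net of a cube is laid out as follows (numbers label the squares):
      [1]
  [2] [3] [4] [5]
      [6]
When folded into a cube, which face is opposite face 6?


Net: cross layout. Take square 3 as the base (bottom).
Fold the four squares in the horizontal row up around 3: 2 -> left, 4 -> right, 5 wraps to the top.
Fold 1 and 6 up from 3: 1 -> back, 6 -> front.
Opposite pairs are therefore: (1, 6), (2, 4), (3, 5).
Face 6 is opposite face 1.
face 1


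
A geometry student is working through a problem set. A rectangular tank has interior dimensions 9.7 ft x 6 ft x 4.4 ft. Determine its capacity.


Shape: rectangular prism
l = 9.7 ft, w = 6 ft, h = 4.4 ft
Formula: V = l * w * h
V = 9.7 * 6 * 4.4
V = 58.2 * 4.4
V = 256.08
256.08 ft^3


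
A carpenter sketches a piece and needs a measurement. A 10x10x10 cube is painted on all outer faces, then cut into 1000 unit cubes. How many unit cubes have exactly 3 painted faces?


Large cube: 10 x 10 x 10, cut into unit cubes.
Cubes with 3 painted faces are at the corners. A cube always has 8 corners.
Count = 8
8 unit cubes


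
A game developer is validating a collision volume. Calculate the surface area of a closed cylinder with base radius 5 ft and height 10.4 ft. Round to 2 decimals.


Shape: closed cylinder
Radius r = 5 ft, Height h = 10.4 ft
Formula: SA = 2*pi*r^2 + 2*pi*r*h = 2*pi*r*(r + h)
r + h = 15.4
2 * r * (r + h) = 2 * 5 * 15.4 = 154
SA = 154 * pi
SA = 483.81
483.81 ft^2


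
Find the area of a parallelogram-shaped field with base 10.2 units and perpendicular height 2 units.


Shape: parallelogram
Base b = 10.2 units, Height h = 2 units
Formula: A = b * h
A = 10.2 * 2
A = 20.4
20.4 units^2


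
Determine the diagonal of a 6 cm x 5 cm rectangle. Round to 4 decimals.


Shape: rectangle (diagonal via Pythagoras)
Sides: 6 cm and 5 cm
Formula: d = sqrt(l^2 + w^2)
l^2 = 36, w^2 = 25
l^2 + w^2 = 61
d = sqrt(61)
d = 7.8102
7.8102 cm


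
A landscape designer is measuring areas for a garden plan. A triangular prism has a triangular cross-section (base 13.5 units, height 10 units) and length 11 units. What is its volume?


Shape: triangular prism
Triangle base = 13.5 units, triangle height = 10 units, prism length L = 11 units
Formula: V = (1/2 * b * h_tri) * L
Cross-section area = 0.5 * 13.5 * 10 = 67.5
V = 67.5 * 11
V = 742.5
742.5 units^3


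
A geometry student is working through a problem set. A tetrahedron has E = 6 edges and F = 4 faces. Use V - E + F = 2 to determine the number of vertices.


Polyhedron: tetrahedron
Euler's formula for convex polyhedra: V - E + F = 2
Given: E = 6 edges and F = 4 faces
Solve for V:
V = 2 + E - F = 2 + 6 - 4 = 4
4 vertices


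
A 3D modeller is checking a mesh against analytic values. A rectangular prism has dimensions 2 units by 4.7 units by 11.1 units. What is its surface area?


Shape: rectangular prism
l = 2 units, w = 4.7 units, h = 11.1 units
Formula: SA = 2(lw + lh + wh)
lw = 9.4, lh = 22.2, wh = 52.17
lw + lh + wh = 83.77
SA = 2 * 83.77
SA = 167.54
167.54 units^2


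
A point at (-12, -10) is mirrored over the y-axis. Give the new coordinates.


Transformation: reflection
Original point: (-12, -10)
Rule for reflection over the y-axis: (x, y) -> (-x, y)
Apply: (-12, -10) -> (12, -10)
(12, -10)


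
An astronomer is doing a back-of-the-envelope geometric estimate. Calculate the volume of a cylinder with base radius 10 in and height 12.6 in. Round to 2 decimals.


Shape: cylinder
Radius r = 10 in, Height h = 12.6 in
Formula: V = pi * r^2 * h
r^2 = 100
V = pi * 100 * 12.6
V = 1260 * pi
V = 3958.41
3958.41 in^3


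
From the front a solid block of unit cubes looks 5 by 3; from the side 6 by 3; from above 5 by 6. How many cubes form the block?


Orthographic views of a solid rectangular block:
Front view 5 x 3 -> length = 5, height = 3
Side view 6 x 3 -> width = 6, height = 3 (consistent)
Top view 5 x 6 -> confirms length = 5, width = 6
The block is 5 x 6 x 3.
Total unit cubes = 5 * 6 * 3 = 90
90 unit cubes


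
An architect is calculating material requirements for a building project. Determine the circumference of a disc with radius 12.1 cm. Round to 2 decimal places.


Shape: circle
Radius r = 12.1 cm
Formula: C = 2 * pi * r
C = 2 * pi * 12.1
C = 24.2 * pi
C = 76.03
76.03 cm


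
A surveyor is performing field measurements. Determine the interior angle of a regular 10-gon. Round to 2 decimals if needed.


Shape: regular decagon (10 sides)
Formula: interior angle = (n - 2) * 180 / n
(n - 2) = 8
(n - 2) * 180 = 1440
angle = 1440 / 10
angle = 144
144 degrees


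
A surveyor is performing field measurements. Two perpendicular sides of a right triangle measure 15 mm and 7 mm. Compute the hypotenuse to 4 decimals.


Shape: right triangle
Legs a = 15 mm, b = 7 mm
Formula: c = sqrt(a^2 + b^2)
a^2 = 225, b^2 = 49
a^2 + b^2 = 274
c = sqrt(274)
c = 16.5529
16.5529 mm


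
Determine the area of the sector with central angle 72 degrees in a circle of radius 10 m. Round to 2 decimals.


Shape: circular sector
Radius r = 10 m, Angle = 72 degrees
Formula: A = (angle/360) * pi * r^2
r^2 = 100
Fraction of circle = 72/360
A = (72/360) * pi * 100
A = 20 * pi
A = 62.83
62.83 m^2


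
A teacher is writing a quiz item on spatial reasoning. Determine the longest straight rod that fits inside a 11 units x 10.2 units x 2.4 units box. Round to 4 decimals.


Shape: rectangular box (space diagonal)
l = 11 units, w = 10.2 units, h = 2.4 units
Visualize: the diagonal of the base, then a right triangle with that diagonal and the height.
Formula: d = sqrt(l^2 + w^2 + h^2)
l^2 + w^2 + h^2 = 121 + 104.04 + 5.76 = 230.8
d = sqrt(230.8)
d = 15.1921
15.1921 units


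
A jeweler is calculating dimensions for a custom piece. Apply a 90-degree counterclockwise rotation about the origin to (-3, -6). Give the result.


Transformation: rotation about the origin
Original point: (-3, -6)
Rule for 90 deg counterclockwise: (x, y) -> (-y, x)
Apply: (-3, -6) -> (6, -3)
(6, -3)


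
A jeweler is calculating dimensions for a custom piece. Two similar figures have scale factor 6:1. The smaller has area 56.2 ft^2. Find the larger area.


Linear scale factor k = 6
Original area = 56.2 ft^2
Rule: under a linear scaling by k, areas scale by k^2.
k^2 = 6^2 = 36
New area = 56.2 * 36
New area = 2023.2
2023.2 ft^2


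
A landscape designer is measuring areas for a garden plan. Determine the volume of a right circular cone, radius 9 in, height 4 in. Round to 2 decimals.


Shape: cone
Radius r = 9 in, Height h = 4 in
Formula: V = (1/3) * pi * r^2 * h
r^2 = 81
pi * r^2 * h = pi * 81 * 4 = 324 * pi
V = 324 * pi / 3
V = 339.29
339.29 in^3


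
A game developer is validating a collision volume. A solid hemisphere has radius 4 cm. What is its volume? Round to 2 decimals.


Shape: hemisphere (half of a sphere)
Radius r = 4 cm
Formula: V = (1/2) * (4/3) * pi * r^3 = (2/3) * pi * r^3
r^3 = 64
(2/3) * 64 = 42.666667
V = 42.666667 * pi
V = 134.04
134.04 cm^3


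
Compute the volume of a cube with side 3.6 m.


Shape: cube
Side s = 3.6 m
Formula: V = s^3
V = 3.6 * 3.6 * 3.6
V = 12.96 * 3.6
V = 46.656
46.656 m^3


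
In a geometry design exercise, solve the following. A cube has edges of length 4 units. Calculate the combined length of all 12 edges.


Shape: cube
Side s = 4 units
A cube has 12 edges, all equal.
Formula: total edge length = 12 * s
Total = 12 * 4
Total = 48
48 units


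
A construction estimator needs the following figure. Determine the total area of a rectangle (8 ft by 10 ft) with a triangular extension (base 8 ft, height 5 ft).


Composite shape: rectangle + triangle
Rectangle area = 8 * 10 = 80
Triangle area = 0.5 * 8 * 5 = 20
Total = 80 + 20
Total = 100
100 ft^2


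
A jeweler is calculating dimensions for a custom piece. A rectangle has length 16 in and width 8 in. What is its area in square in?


Shape: rectangle
Length l = 16 in, Width w = 8 in
Formula: A = l * w
A = 16 * 8
A = 128
128 in^2


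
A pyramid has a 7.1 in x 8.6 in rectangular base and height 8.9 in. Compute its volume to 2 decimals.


Shape: rectangular pyramid
Base: 7.1 in x 8.6 in, Height h = 8.9 in
Formula: V = (1/3) * base_area * h
base_area = 7.1 * 8.6 = 61.06
base_area * h = 61.06 * 8.9 = 543.434
V = 543.434 / 3
V = 181.14
181.14 in^3


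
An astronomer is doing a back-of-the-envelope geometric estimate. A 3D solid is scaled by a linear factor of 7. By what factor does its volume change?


Linear scale factor k = 7
Rule: under a linear scaling by k, volumes scale by k^3.
k^3 = 7 * 7 * 7
k^3 = 49 * 7
k^3 = 343
Volume scales by a factor of 343.
343 (dimensionless)


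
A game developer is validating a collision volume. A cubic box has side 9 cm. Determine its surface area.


Shape: cube
Side s = 9 cm
A cube has 6 square faces.
Formula: SA = 6 * s^2
s^2 = 81
SA = 6 * 81
SA = 486
486 cm^2


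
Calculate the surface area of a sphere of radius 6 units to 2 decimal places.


Shape: sphere
Radius r = 6 units
Formula: SA = 4 * pi * r^2
r^2 = 36
SA = 4 * pi * 36
SA = 144 * pi
SA = 452.39
452.39 units^2


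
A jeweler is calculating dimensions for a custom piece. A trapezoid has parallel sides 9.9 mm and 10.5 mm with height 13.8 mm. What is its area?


Shape: trapezoid
Parallel sides a = 9.9 mm, b = 10.5 mm; Height h = 13.8 mm
Formula: A = (a + b) * h / 2
a + b = 9.9 + 10.5 = 20.4
A = 20.4 * 13.8 / 2
A = 281.52 / 2
A = 140.76
140.76 mm^2


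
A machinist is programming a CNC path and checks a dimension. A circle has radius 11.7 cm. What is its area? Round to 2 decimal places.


Shape: circle
Radius r = 11.7 cm
Formula: A = pi * r^2
r^2 = 11.7^2 = 136.89
A = pi * 136.89
A = 430.05
430.05 cm^2


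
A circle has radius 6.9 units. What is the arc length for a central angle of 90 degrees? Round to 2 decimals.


Shape: circular arc
Radius r = 6.9 units, Angle = 90 degrees
Formula: L = (angle/360) * 2 * pi * r
2 * pi * r = 13.8 * pi
L = (90/360) * 13.8 * pi
L = 3.45 * pi
L = 10.84
10.84 units


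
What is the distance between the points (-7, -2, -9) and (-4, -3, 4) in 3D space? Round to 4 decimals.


3D distance between two points
P1 = (-7, -2, -9), P2 = (-4, -3, 4)
Formula: d = sqrt((x2-x1)^2 + (y2-y1)^2 + (z2-z1)^2)
dx = -4 - -7 = 3
dy = -3 - -2 = -1
dz = 4 - -9 = 13
dx^2 + dy^2 + dz^2 = 9 + 1 + 169 = 179
d = sqrt(179)
d = 13.3791
13.3791 units


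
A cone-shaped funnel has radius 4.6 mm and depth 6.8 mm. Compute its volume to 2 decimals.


Shape: cone
Radius r = 4.6 mm, Height h = 6.8 mm
Formula: V = (1/3) * pi * r^2 * h
r^2 = 21.16
pi * r^2 * h = pi * 21.16 * 6.8 = 143.888 * pi
V = 143.888 * pi / 3
V = 150.68
150.68 mm^3


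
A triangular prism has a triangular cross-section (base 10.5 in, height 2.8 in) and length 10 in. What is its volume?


Shape: triangular prism
Triangle base = 10.5 in, triangle height = 2.8 in, prism length L = 10 in
Formula: V = (1/2 * b * h_tri) * L
Cross-section area = 0.5 * 10.5 * 2.8 = 14.7
V = 14.7 * 10
V = 147
147 in^3


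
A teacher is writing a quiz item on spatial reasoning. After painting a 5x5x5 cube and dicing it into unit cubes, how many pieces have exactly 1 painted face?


Large cube: 5 x 5 x 5, cut into unit cubes.
n = 5, so n - 2 = 3
Cubes with 1 painted face lie in the interior of each face.
A cube has 6 faces; each contributes (n - 2)^2 = 9 such cubes.
Count = 6 * 9 = 54
54 unit cubes


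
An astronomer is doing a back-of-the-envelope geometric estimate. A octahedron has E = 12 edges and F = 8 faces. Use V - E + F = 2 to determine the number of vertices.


Polyhedron: octahedron
Euler's formula for convex polyhedra: V - E + F = 2
Given: E = 12 edges and F = 8 faces
Solve for V:
V = 2 + E - F = 2 + 12 - 8 = 6
6 vertices


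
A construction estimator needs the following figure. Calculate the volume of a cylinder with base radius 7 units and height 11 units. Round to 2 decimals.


Shape: cylinder
Radius r = 7 units, Height h = 11 units
Formula: V = pi * r^2 * h
r^2 = 49
V = pi * 49 * 11
V = 539 * pi
V = 1693.32
1693.32 units^3


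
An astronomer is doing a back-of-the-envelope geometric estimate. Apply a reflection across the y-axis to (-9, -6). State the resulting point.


Transformation: reflection
Original point: (-9, -6)
Rule for reflection over the y-axis: (x, y) -> (-x, y)
Apply: (-9, -6) -> (9, -6)
(9, -6)


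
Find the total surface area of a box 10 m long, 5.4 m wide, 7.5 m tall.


Shape: rectangular prism
l = 10 m, w = 5.4 m, h = 7.5 m
Formula: SA = 2(lw + lh + wh)
lw = 54, lh = 75, wh = 40.5
lw + lh + wh = 169.5
SA = 2 * 169.5
SA = 339
339 m^2


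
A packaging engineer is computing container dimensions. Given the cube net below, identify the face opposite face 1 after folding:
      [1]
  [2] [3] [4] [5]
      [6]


Net: cross layout. Take square 3 as the base (bottom).
Fold the four squares in the horizontal row up around 3: 2 -> left, 4 -> right, 5 wraps to the top.
Fold 1 and 6 up from 3: 1 -> back, 6 -> front.
Opposite pairs are therefore: (1, 6), (2, 4), (3, 5).
Face 1 is opposite face 6.
face 6


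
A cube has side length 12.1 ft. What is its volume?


Shape: cube
Side s = 12.1 ft
Formula: V = s^3
V = 12.1 * 12.1 * 12.1
V = 146.41 * 12.1
V = 1771.561
1771.561 ft^3


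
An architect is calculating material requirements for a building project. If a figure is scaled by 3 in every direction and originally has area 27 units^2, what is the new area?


Linear scale factor k = 3
Original area = 27 units^2
Rule: under a linear scaling by k, areas scale by k^2.
k^2 = 3^2 = 9
New area = 27 * 9
New area = 243
243 units^2


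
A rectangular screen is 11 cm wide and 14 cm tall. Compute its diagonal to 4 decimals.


Shape: rectangle (diagonal via Pythagoras)
Sides: 11 cm and 14 cm
Formula: d = sqrt(l^2 + w^2)
l^2 = 121, w^2 = 196
l^2 + w^2 = 317
d = sqrt(317)
d = 17.8045
17.8045 cm


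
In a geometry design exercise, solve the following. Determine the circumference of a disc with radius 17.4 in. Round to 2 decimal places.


Shape: circle
Radius r = 17.4 in
Formula: C = 2 * pi * r
C = 2 * pi * 17.4
C = 34.8 * pi
C = 109.33
109.33 in


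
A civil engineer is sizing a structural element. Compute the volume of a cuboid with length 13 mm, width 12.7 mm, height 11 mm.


Shape: rectangular prism
l = 13 mm, w = 12.7 mm, h = 11 mm
Formula: V = l * w * h
V = 13 * 12.7 * 11
V = 165.1 * 11
V = 1816.1
1816.1 mm^3


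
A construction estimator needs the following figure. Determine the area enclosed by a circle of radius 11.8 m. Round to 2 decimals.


Shape: circle
Radius r = 11.8 m
Formula: A = pi * r^2
r^2 = 11.8^2 = 139.24
A = pi * 139.24
A = 437.44
437.44 m^2


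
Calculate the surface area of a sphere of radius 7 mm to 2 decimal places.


Shape: sphere
Radius r = 7 mm
Formula: SA = 4 * pi * r^2
r^2 = 49
SA = 4 * pi * 49
SA = 196 * pi
SA = 615.75
615.75 mm^2


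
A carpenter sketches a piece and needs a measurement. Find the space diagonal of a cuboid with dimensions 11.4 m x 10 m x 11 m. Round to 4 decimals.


Shape: rectangular box (space diagonal)
l = 11.4 m, w = 10 m, h = 11 m
Visualize: the diagonal of the base, then a right triangle with that diagonal and the height.
Formula: d = sqrt(l^2 + w^2 + h^2)
l^2 + w^2 + h^2 = 129.96 + 100 + 121 = 350.96
d = sqrt(350.96)
d = 18.7339
18.7339 m


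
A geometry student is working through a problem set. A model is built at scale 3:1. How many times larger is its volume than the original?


Linear scale factor k = 3
Rule: under a linear scaling by k, volumes scale by k^3.
k^3 = 3 * 3 * 3
k^3 = 9 * 3
k^3 = 27
Volume scales by a factor of 27.
27 (dimensionless)


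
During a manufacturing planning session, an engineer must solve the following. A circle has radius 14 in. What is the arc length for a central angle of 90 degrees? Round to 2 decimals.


Shape: circular arc
Radius r = 14 in, Angle = 90 degrees
Formula: L = (angle/360) * 2 * pi * r
2 * pi * r = 28 * pi
L = (90/360) * 28 * pi
L = 7 * pi
L = 21.99
21.99 in


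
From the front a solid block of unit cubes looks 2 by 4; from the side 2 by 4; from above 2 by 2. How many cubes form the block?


Orthographic views of a solid rectangular block:
Front view 2 x 4 -> length = 2, height = 4
Side view 2 x 4 -> width = 2, height = 4 (consistent)
Top view 2 x 2 -> confirms length = 2, width = 2
The block is 2 x 2 x 4.
Total unit cubes = 2 * 2 * 4 = 16
16 unit cubes


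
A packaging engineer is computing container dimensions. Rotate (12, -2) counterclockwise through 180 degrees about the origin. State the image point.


Transformation: rotation about the origin
Original point: (12, -2)
Rule for 180 deg: (x, y) -> (-x, -y)
Apply: (12, -2) -> (-12, 2)
(-12, 2)


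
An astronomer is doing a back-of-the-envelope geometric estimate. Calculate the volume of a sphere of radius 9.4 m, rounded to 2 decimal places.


Shape: sphere
Radius r = 9.4 m
Formula: V = (4/3) * pi * r^3
r^3 = 830.584
(4/3) * 830.584 = 1107.445333
V = 1107.445333 * pi
V = 3479.14
3479.14 m^3


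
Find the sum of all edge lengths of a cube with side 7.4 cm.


Shape: cube
Side s = 7.4 cm
A cube has 12 edges, all equal.
Formula: total edge length = 12 * s
Total = 12 * 7.4
Total = 88.8
88.8 cm


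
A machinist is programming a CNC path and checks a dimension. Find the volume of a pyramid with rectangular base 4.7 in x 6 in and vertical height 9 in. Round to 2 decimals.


Shape: rectangular pyramid
Base: 4.7 in x 6 in, Height h = 9 in
Formula: V = (1/3) * base_area * h
base_area = 4.7 * 6 = 28.2
base_area * h = 28.2 * 9 = 253.8
V = 253.8 / 3
V = 84.6
84.6 in^3


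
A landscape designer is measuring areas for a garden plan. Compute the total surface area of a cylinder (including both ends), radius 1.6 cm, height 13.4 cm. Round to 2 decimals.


Shape: closed cylinder
Radius r = 1.6 cm, Height h = 13.4 cm
Formula: SA = 2*pi*r^2 + 2*pi*r*h = 2*pi*r*(r + h)
r + h = 15
2 * r * (r + h) = 2 * 1.6 * 15 = 48
SA = 48 * pi
SA = 150.8
150.8 cm^2


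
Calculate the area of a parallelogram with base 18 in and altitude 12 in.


Shape: parallelogram
Base b = 18 in, Height h = 12 in
Formula: A = b * h
A = 18 * 12
A = 216
216 in^2


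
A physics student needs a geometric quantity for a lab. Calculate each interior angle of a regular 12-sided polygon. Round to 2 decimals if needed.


Shape: regular dodecagon (12 sides)
Formula: interior angle = (n - 2) * 180 / n
(n - 2) = 10
(n - 2) * 180 = 1800
angle = 1800 / 12
angle = 150
150 degrees


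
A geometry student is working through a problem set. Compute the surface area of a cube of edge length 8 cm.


Shape: cube
Side s = 8 cm
A cube has 6 square faces.
Formula: SA = 6 * s^2
s^2 = 64
SA = 6 * 64
SA = 384
384 cm^2


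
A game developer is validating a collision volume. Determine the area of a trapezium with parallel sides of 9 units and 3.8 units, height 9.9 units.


Shape: trapezoid
Parallel sides a = 9 units, b = 3.8 units; Height h = 9.9 units
Formula: A = (a + b) * h / 2
a + b = 9 + 3.8 = 12.8
A = 12.8 * 9.9 / 2
A = 126.72 / 2
A = 63.36
63.36 units^2


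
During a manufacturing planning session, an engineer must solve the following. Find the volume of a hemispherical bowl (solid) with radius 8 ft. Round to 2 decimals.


Shape: hemisphere (half of a sphere)
Radius r = 8 ft
Formula: V = (1/2) * (4/3) * pi * r^3 = (2/3) * pi * r^3
r^3 = 512
(2/3) * 512 = 341.333333
V = 341.333333 * pi
V = 1072.33
1072.33 ft^3


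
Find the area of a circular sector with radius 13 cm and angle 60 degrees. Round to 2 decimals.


Shape: circular sector
Radius r = 13 cm, Angle = 60 degrees
Formula: A = (angle/360) * pi * r^2
r^2 = 169
Fraction of circle = 60/360
A = (60/360) * pi * 169
A = 28.166667 * pi
A = 88.49
88.49 cm^2


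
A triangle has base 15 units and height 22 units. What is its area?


Shape: triangle
Base b = 15 units, Height h = 22 units
Formula: A = (1/2) * b * h
A = 0.5 * 15 * 22
A = 0.5 * 330
A = 165
165 units^2


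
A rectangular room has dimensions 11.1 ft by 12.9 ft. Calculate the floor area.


Shape: rectangle
Length l = 11.1 ft, Width w = 12.9 ft
Formula: A = l * w
A = 11.1 * 12.9
A = 143.19
143.19 ft^2


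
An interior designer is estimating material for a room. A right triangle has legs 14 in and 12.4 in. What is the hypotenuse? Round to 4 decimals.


Shape: right triangle
Legs a = 14 in, b = 12.4 in
Formula: c = sqrt(a^2 + b^2)
a^2 = 196, b^2 = 153.76
a^2 + b^2 = 349.76
c = sqrt(349.76)
c = 18.7019
18.7019 in


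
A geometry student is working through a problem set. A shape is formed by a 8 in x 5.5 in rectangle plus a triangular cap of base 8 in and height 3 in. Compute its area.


Composite shape: rectangle + triangle
Rectangle area = 8 * 5.5 = 44
Triangle area = 0.5 * 8 * 3 = 12
Total = 44 + 12
Total = 56
56 in^2


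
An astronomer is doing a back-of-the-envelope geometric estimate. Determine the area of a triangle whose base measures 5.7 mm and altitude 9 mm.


Shape: triangle
Base b = 5.7 mm, Height h = 9 mm
Formula: A = (1/2) * b * h
A = 0.5 * 5.7 * 9
A = 0.5 * 51.3
A = 25.65
25.65 mm^2


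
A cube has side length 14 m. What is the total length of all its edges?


Shape: cube
Side s = 14 m
A cube has 12 edges, all equal.
Formula: total edge length = 12 * s
Total = 12 * 14
Total = 168
168 m


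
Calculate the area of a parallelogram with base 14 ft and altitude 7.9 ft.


Shape: parallelogram
Base b = 14 ft, Height h = 7.9 ft
Formula: A = b * h
A = 14 * 7.9
A = 110.6
110.6 ft^2


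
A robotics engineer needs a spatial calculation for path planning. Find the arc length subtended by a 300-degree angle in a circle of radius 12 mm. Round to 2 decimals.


Shape: circular arc
Radius r = 12 mm, Angle = 300 degrees
Formula: L = (angle/360) * 2 * pi * r
2 * pi * r = 24 * pi
L = (300/360) * 24 * pi
L = 20 * pi
L = 62.83
62.83 mm


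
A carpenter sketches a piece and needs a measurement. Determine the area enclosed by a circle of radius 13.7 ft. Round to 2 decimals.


Shape: circle
Radius r = 13.7 ft
Formula: A = pi * r^2
r^2 = 13.7^2 = 187.69
A = pi * 187.69
A = 589.65
589.65 ft^2


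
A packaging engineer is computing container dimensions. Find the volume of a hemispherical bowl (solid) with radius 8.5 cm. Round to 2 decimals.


Shape: hemisphere (half of a sphere)
Radius r = 8.5 cm
Formula: V = (1/2) * (4/3) * pi * r^3 = (2/3) * pi * r^3
r^3 = 614.125
(2/3) * 614.125 = 409.416667
V = 409.416667 * pi
V = 1286.22
1286.22 cm^3


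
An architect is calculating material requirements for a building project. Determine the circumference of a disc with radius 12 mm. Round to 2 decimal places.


Shape: circle
Radius r = 12 mm
Formula: C = 2 * pi * r
C = 2 * pi * 12
C = 24 * pi
C = 75.4
75.4 mm


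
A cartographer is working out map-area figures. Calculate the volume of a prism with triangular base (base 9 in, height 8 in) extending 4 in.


Shape: triangular prism
Triangle base = 9 in, triangle height = 8 in, prism length L = 4 in
Formula: V = (1/2 * b * h_tri) * L
Cross-section area = 0.5 * 9 * 8 = 36
V = 36 * 4
V = 144
144 in^3


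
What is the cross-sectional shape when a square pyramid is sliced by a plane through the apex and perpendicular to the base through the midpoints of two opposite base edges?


Solid: square pyramid
Cutting plane: through the apex and perpendicular to the base through the midpoints of two opposite base edges
Visualize the intersection of the plane with the solid's surface.
The boundary of the cut region is a isosceles triangle.
isosceles triangle


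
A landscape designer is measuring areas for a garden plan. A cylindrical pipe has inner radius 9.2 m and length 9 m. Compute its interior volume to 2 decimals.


Shape: cylinder
Radius r = 9.2 m, Height h = 9 m
Formula: V = pi * r^2 * h
r^2 = 84.64
V = pi * 84.64 * 9
V = 761.76 * pi
V = 2393.14
2393.14 m^3


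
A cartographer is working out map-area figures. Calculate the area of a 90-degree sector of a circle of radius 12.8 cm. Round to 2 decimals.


Shape: circular sector
Radius r = 12.8 cm, Angle = 90 degrees
Formula: A = (angle/360) * pi * r^2
r^2 = 163.84
Fraction of circle = 90/360
A = (90/360) * pi * 163.84
A = 40.96 * pi
A = 128.68
128.68 cm^2


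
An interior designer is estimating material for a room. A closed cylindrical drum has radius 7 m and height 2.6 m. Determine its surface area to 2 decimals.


Shape: closed cylinder
Radius r = 7 m, Height h = 2.6 m
Formula: SA = 2*pi*r^2 + 2*pi*r*h = 2*pi*r*(r + h)
r + h = 9.6
2 * r * (r + h) = 2 * 7 * 9.6 = 134.4
SA = 134.4 * pi
SA = 422.23
422.23 m^2


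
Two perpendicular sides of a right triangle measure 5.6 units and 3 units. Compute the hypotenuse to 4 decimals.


Shape: right triangle
Legs a = 5.6 units, b = 3 units
Formula: c = sqrt(a^2 + b^2)
a^2 = 31.36, b^2 = 9
a^2 + b^2 = 40.36
c = sqrt(40.36)
c = 6.353
6.353 units


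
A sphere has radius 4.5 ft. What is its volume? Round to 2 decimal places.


Shape: sphere
Radius r = 4.5 ft
Formula: V = (4/3) * pi * r^3
r^3 = 91.125
(4/3) * 91.125 = 121.5
V = 121.5 * pi
V = 381.7
381.7 ft^3


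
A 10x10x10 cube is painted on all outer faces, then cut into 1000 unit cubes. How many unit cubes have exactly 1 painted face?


Large cube: 10 x 10 x 10, cut into unit cubes.
n = 10, so n - 2 = 8
Cubes with 1 painted face lie in the interior of each face.
A cube has 6 faces; each contributes (n - 2)^2 = 64 such cubes.
Count = 6 * 64 = 384
384 unit cubes


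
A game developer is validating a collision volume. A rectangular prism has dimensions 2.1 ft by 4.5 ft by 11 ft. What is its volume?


Shape: rectangular prism
l = 2.1 ft, w = 4.5 ft, h = 11 ft
Formula: V = l * w * h
V = 2.1 * 4.5 * 11
V = 9.45 * 11
V = 103.95
103.95 ft^3


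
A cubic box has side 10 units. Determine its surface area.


Shape: cube
Side s = 10 units
A cube has 6 square faces.
Formula: SA = 6 * s^2
s^2 = 100
SA = 6 * 100
SA = 600
600 units^2


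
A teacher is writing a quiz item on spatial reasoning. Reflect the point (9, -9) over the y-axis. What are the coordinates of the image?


Transformation: reflection
Original point: (9, -9)
Rule for reflection over the y-axis: (x, y) -> (-x, y)
Apply: (9, -9) -> (-9, -9)
(-9, -9)


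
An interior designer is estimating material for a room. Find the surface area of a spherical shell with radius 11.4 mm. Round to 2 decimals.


Shape: sphere
Radius r = 11.4 mm
Formula: SA = 4 * pi * r^2
r^2 = 129.96
SA = 4 * pi * 129.96
SA = 519.84 * pi
SA = 1633.13
1633.13 mm^2


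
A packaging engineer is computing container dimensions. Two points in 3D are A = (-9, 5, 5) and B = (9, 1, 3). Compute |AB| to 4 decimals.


3D distance between two points
P1 = (-9, 5, 5), P2 = (9, 1, 3)
Formula: d = sqrt((x2-x1)^2 + (y2-y1)^2 + (z2-z1)^2)
dx = 9 - -9 = 18
dy = 1 - 5 = -4
dz = 3 - 5 = -2
dx^2 + dy^2 + dz^2 = 324 + 16 + 4 = 344
d = sqrt(344)
d = 18.5472
18.5472 units


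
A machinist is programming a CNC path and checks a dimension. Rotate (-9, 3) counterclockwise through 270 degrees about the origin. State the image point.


Transformation: rotation about the origin
Original point: (-9, 3)
Rule for 270 deg counterclockwise: (x, y) -> (y, -x)
Apply: (-9, 3) -> (3, 9)
(3, 9)


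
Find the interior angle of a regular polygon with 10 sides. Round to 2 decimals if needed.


Shape: regular decagon (10 sides)
Formula: interior angle = (n - 2) * 180 / n
(n - 2) = 8
(n - 2) * 180 = 1440
angle = 1440 / 10
angle = 144
144 degrees


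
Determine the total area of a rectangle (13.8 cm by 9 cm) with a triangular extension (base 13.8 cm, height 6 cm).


Composite shape: rectangle + triangle
Rectangle area = 13.8 * 9 = 124.2
Triangle area = 0.5 * 13.8 * 6 = 41.4
Total = 124.2 + 41.4
Total = 165.6
165.6 cm^2


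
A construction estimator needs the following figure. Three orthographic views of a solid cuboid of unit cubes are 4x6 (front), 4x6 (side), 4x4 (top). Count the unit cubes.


Orthographic views of a solid rectangular block:
Front view 4 x 6 -> length = 4, height = 6
Side view 4 x 6 -> width = 4, height = 6 (consistent)
Top view 4 x 4 -> confirms length = 4, width = 4
The block is 4 x 4 x 6.
Total unit cubes = 4 * 4 * 6 = 96
96 unit cubes


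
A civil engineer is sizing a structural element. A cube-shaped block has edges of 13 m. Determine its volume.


Shape: cube
Side s = 13 m
Formula: V = s^3
V = 13 * 13 * 13
V = 169 * 13
V = 2197
2197 m^3


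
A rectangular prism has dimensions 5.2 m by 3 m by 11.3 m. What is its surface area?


Shape: rectangular prism
l = 5.2 m, w = 3 m, h = 11.3 m
Formula: SA = 2(lw + lh + wh)
lw = 15.6, lh = 58.76, wh = 33.9
lw + lh + wh = 108.26
SA = 2 * 108.26
SA = 216.52
216.52 m^2


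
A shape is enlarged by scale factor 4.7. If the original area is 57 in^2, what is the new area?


Linear scale factor k = 4.7
Original area = 57 in^2
Rule: under a linear scaling by k, areas scale by k^2.
k^2 = 4.7^2 = 22.09
New area = 57 * 22.09
New area = 1259.13
1259.13 in^2


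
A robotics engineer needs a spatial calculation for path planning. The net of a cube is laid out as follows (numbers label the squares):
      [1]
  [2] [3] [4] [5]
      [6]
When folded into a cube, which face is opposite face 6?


Net: cross layout. Take square 3 as the base (bottom).
Fold the four squares in the horizontal row up around 3: 2 -> left, 4 -> right, 5 wraps to the top.
Fold 1 and 6 up from 3: 1 -> back, 6 -> front.
Opposite pairs are therefore: (1, 6), (2, 4), (3, 5).
Face 6 is opposite face 1.
face 1


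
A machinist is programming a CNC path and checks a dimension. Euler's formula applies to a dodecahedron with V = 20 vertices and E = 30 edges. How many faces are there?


Polyhedron: dodecahedron
Euler's formula for convex polyhedra: V - E + F = 2
Given: V = 20 vertices and E = 30 edges
Solve for F:
F = 2 + E - V = 2 + 30 - 20 = 12
12 faces


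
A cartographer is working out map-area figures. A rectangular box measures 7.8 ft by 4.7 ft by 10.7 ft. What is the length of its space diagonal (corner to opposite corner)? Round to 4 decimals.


Shape: rectangular box (space diagonal)
l = 7.8 ft, w = 4.7 ft, h = 10.7 ft
Visualize: the diagonal of the base, then a right triangle with that diagonal and the height.
Formula: d = sqrt(l^2 + w^2 + h^2)
l^2 + w^2 + h^2 = 60.84 + 22.09 + 114.49 = 197.42
d = sqrt(197.42)
d = 14.0506
14.0506 ft


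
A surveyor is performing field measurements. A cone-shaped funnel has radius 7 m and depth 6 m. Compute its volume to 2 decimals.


Shape: cone
Radius r = 7 m, Height h = 6 m
Formula: V = (1/3) * pi * r^2 * h
r^2 = 49
pi * r^2 * h = pi * 49 * 6 = 294 * pi
V = 294 * pi / 3
V = 307.88
307.88 m^3


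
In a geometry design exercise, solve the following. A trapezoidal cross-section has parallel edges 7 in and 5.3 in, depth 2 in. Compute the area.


Shape: trapezoid
Parallel sides a = 7 in, b = 5.3 in; Height h = 2 in
Formula: A = (a + b) * h / 2
a + b = 7 + 5.3 = 12.3
A = 12.3 * 2 / 2
A = 24.6 / 2
A = 12.3
12.3 in^2


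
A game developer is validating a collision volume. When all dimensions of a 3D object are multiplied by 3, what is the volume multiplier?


Linear scale factor k = 3
Rule: under a linear scaling by k, volumes scale by k^3.
k^3 = 3 * 3 * 3
k^3 = 9 * 3
k^3 = 27
Volume scales by a factor of 27.
27 (dimensionless)


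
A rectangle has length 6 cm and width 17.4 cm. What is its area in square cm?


Shape: rectangle
Length l = 6 cm, Width w = 17.4 cm
Formula: A = l * w
A = 6 * 17.4
A = 104.4
104.4 cm^2


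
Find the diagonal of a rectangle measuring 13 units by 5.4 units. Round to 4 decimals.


Shape: rectangle (diagonal via Pythagoras)
Sides: 13 units and 5.4 units
Formula: d = sqrt(l^2 + w^2)
l^2 = 169, w^2 = 29.16
l^2 + w^2 = 198.16
d = sqrt(198.16)
d = 14.0769
14.0769 units


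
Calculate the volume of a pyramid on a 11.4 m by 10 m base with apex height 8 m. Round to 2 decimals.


Shape: rectangular pyramid
Base: 11.4 m x 10 m, Height h = 8 m
Formula: V = (1/3) * base_area * h
base_area = 11.4 * 10 = 114
base_area * h = 114 * 8 = 912
V = 912 / 3
V = 304
304 m^3


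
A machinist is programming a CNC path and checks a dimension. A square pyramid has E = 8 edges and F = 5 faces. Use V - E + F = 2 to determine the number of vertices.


Polyhedron: square pyramid
Euler's formula for convex polyhedra: V - E + F = 2
Given: E = 8 edges and F = 5 faces
Solve for V:
V = 2 + E - F = 2 + 8 - 5 = 5
5 vertices


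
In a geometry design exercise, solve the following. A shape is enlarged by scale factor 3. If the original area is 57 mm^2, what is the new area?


Linear scale factor k = 3
Original area = 57 mm^2
Rule: under a linear scaling by k, areas scale by k^2.
k^2 = 3^2 = 9
New area = 57 * 9
New area = 513
513 mm^2


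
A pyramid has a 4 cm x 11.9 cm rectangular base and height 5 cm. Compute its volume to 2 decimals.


Shape: rectangular pyramid
Base: 4 cm x 11.9 cm, Height h = 5 cm
Formula: V = (1/3) * base_area * h
base_area = 4 * 11.9 = 47.6
base_area * h = 47.6 * 5 = 238
V = 238 / 3
V = 79.33
79.33 cm^3


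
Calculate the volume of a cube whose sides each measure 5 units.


Shape: cube
Side s = 5 units
Formula: V = s^3
V = 5 * 5 * 5
V = 25 * 5
V = 125
125 units^3


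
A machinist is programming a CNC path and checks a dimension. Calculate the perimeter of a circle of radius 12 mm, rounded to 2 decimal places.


Shape: circle
Radius r = 12 mm
Formula: C = 2 * pi * r
C = 2 * pi * 12
C = 24 * pi
C = 75.4
75.4 mm


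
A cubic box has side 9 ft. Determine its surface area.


Shape: cube
Side s = 9 ft
A cube has 6 square faces.
Formula: SA = 6 * s^2
s^2 = 81
SA = 6 * 81
SA = 486
486 ft^2


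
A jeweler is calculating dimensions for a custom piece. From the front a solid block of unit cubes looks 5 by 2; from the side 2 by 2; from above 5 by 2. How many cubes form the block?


Orthographic views of a solid rectangular block:
Front view 5 x 2 -> length = 5, height = 2
Side view 2 x 2 -> width = 2, height = 2 (consistent)
Top view 5 x 2 -> confirms length = 5, width = 2
The block is 5 x 2 x 2.
Total unit cubes = 5 * 2 * 2 = 20
20 unit cubes


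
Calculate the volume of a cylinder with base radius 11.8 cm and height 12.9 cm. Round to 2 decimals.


Shape: cylinder
Radius r = 11.8 cm, Height h = 12.9 cm
Formula: V = pi * r^2 * h
r^2 = 139.24
V = pi * 139.24 * 12.9
V = 1796.196 * pi
V = 5642.92
5642.92 cm^3


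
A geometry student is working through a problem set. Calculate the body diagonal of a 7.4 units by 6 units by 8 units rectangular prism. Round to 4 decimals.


Shape: rectangular box (space diagonal)
l = 7.4 units, w = 6 units, h = 8 units
Visualize: the diagonal of the base, then a right triangle with that diagonal and the height.
Formula: d = sqrt(l^2 + w^2 + h^2)
l^2 + w^2 + h^2 = 54.76 + 36 + 64 = 154.76
d = sqrt(154.76)
d = 12.4403
12.4403 units


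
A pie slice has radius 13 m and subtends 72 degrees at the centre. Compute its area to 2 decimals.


Shape: circular sector
Radius r = 13 m, Angle = 72 degrees
Formula: A = (angle/360) * pi * r^2
r^2 = 169
Fraction of circle = 72/360
A = (72/360) * pi * 169
A = 33.8 * pi
A = 106.19
106.19 m^2


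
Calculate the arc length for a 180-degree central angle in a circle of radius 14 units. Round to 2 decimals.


Shape: circular arc
Radius r = 14 units, Angle = 180 degrees
Formula: L = (angle/360) * 2 * pi * r
2 * pi * r = 28 * pi
L = (180/360) * 28 * pi
L = 14 * pi
L = 43.98
43.98 units


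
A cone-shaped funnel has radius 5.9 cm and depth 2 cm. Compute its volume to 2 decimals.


Shape: cone
Radius r = 5.9 cm, Height h = 2 cm
Formula: V = (1/3) * pi * r^2 * h
r^2 = 34.81
pi * r^2 * h = pi * 34.81 * 2 = 69.62 * pi
V = 69.62 * pi / 3
V = 72.91
72.91 cm^3


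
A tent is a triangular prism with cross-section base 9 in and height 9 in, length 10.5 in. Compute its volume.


Shape: triangular prism
Triangle base = 9 in, triangle height = 9 in, prism length L = 10.5 in
Formula: V = (1/2 * b * h_tri) * L
Cross-section area = 0.5 * 9 * 9 = 40.5
V = 40.5 * 10.5
V = 425.25
425.25 in^3


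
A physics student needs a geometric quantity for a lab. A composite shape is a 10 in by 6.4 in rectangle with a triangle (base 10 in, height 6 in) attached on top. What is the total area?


Composite shape: rectangle + triangle
Rectangle area = 10 * 6.4 = 64
Triangle area = 0.5 * 10 * 6 = 30
Total = 64 + 30
Total = 94
94 in^2


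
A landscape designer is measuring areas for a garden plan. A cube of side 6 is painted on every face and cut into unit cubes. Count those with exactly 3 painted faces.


Large cube: 6 x 6 x 6, cut into unit cubes.
Cubes with 3 painted faces are at the corners. A cube always has 8 corners.
Count = 8
8 unit cubes


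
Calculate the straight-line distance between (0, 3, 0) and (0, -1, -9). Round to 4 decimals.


3D distance between two points
P1 = (0, 3, 0), P2 = (0, -1, -9)
Formula: d = sqrt((x2-x1)^2 + (y2-y1)^2 + (z2-z1)^2)
dx = 0 - 0 = 0
dy = -1 - 3 = -4
dz = -9 - 0 = -9
dx^2 + dy^2 + dz^2 = 0 + 16 + 81 = 97
d = sqrt(97)
d = 9.8489
9.8489 units


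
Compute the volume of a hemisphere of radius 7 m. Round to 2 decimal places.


Shape: hemisphere (half of a sphere)
Radius r = 7 m
Formula: V = (1/2) * (4/3) * pi * r^3 = (2/3) * pi * r^3
r^3 = 343
(2/3) * 343 = 228.666667
V = 228.666667 * pi
V = 718.38
718.38 m^3


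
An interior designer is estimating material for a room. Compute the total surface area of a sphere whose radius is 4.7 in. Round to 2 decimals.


Shape: sphere
Radius r = 4.7 in
Formula: SA = 4 * pi * r^2
r^2 = 22.09
SA = 4 * pi * 22.09
SA = 88.36 * pi
SA = 277.59
277.59 in^2


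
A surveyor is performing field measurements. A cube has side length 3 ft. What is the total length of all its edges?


Shape: cube
Side s = 3 ft
A cube has 12 edges, all equal.
Formula: total edge length = 12 * s
Total = 12 * 3
Total = 36
36 ft


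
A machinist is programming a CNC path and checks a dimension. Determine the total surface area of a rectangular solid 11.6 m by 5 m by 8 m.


Shape: rectangular prism
l = 11.6 m, w = 5 m, h = 8 m
Formula: SA = 2(lw + lh + wh)
lw = 58, lh = 92.8, wh = 40
lw + lh + wh = 190.8
SA = 2 * 190.8
SA = 381.6
381.6 m^2


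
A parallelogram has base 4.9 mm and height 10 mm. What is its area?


Shape: parallelogram
Base b = 4.9 mm, Height h = 10 mm
Formula: A = b * h
A = 4.9 * 10
A = 49
49 mm^2


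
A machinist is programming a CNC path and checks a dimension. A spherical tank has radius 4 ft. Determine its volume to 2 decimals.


Shape: sphere
Radius r = 4 ft
Formula: V = (4/3) * pi * r^3
r^3 = 64
(4/3) * 64 = 85.333333
V = 85.333333 * pi
V = 268.08
268.08 ft^3


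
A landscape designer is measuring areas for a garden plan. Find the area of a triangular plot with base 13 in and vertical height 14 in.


Shape: triangle
Base b = 13 in, Height h = 14 in
Formula: A = (1/2) * b * h
A = 0.5 * 13 * 14
A = 0.5 * 182
A = 91
91 in^2


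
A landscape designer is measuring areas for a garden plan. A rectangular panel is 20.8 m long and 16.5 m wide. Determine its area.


Shape: rectangle
Length l = 20.8 m, Width w = 16.5 m
Formula: A = l * w
A = 20.8 * 16.5
A = 343.2
343.2 m^2
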